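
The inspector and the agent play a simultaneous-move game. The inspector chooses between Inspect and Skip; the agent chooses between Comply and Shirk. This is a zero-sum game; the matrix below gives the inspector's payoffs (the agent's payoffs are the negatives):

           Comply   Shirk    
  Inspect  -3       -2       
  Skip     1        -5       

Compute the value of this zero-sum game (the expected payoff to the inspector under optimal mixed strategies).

v = -17/7

In a mixed equilibrium the inspector is indifferent between Inspect and Skip; this condition fixes q.
  the inspector's payoff from Inspect: q·(-3) + (1−q)·(-2) = -q - 2
  the inspector's payoff from Skip: q·1 + (1−q)·(-5) = 6q - 5
  -q - 2 = 6q - 5  ⇒  -7q = -3  ⇒  q = 3/7.
The value is the inspector's expected payoff against this mix (using Inspect): (3/7)·(-3) + (4/7)·(-2) = -17/7.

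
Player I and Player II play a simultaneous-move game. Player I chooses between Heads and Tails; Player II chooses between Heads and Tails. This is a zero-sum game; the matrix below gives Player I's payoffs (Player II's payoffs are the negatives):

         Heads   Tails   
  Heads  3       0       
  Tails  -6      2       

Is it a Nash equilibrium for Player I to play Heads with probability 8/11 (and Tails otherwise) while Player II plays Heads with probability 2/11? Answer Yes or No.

Yes

Check Player II's indifference given Player I's mix p = 8/11:
  payoff from Heads = -6/11; payoff from Tails = -6/11 — equal.
Check Player I's indifference given Player II's mix q = 2/11:
  payoff from Heads = 6/11; payoff from Tails = 6/11 — equal.
Both players are indifferent, so neither can profitably deviate.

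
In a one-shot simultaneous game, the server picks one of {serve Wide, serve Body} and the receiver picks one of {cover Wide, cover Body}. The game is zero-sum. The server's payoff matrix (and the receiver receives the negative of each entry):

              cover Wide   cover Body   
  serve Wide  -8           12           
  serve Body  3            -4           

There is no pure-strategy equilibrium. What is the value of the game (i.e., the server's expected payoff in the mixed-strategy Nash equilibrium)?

In a mixed equilibrium the server is indifferent between serve Wide and serve Body; this condition fixes q.
  the server's expected payoff from serve Wide: q·(-8) + (1−q)·12 = -20q + 12
  the server's expected payoff from serve Body: q·3 + (1−q)·(-4) = 7q - 4
  -20q + 12 = 7q - 4  ⇒  -27q = -16  ⇒  q = 16/27.
The value is the server's expected payoff against this mix (using serve Wide): (16/27)·(-8) + (11/27)·12 = 4/27.

v = 4/27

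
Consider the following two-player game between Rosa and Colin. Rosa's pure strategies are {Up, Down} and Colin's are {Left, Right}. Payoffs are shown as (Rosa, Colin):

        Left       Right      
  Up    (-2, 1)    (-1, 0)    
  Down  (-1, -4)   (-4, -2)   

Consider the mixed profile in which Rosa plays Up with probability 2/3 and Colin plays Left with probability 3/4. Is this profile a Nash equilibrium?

Check Colin's indifference given Rosa's mix p = 2/3:
  payoff from Left = -2/3; payoff from Right = -2/3 — equal.
Check Rosa's indifference given Colin's mix q = 3/4:
  payoff from Up = -7/4; payoff from Down = -7/4 — equal.
Both players are indifferent, so neither can profitably deviate.

Yes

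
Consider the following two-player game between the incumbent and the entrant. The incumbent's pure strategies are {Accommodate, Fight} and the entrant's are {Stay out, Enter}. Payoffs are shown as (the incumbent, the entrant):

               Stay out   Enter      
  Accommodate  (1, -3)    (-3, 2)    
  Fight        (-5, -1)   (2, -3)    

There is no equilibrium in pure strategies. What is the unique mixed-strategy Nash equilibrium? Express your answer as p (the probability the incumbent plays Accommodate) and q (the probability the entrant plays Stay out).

p = 2/7, q = 5/11

In a mixed equilibrium the entrant is indifferent between Stay out and Enter; this condition fixes p.
  the entrant's payoff to Stay out: p·(-3) + (1−p)·(-1) = -2p - 1
  the entrant's payoff to Enter: p·2 + (1−p)·(-3) = 5p - 3
  -2p - 1 = 5p - 3  ⇒  -7p = -2  ⇒  p = 2/7.
Set the incumbent's expected payoff from Accommodate equal to that from Fight:
  the incumbent's payoff from Accommodate: q·1 + (1−q)·(-3) = 4q - 3
  the incumbent's payoff from Fight: q·(-5) + (1−q)·2 = -7q + 2
  4q - 3 = -7q + 2  ⇒  11q = 5  ⇒  q = 5/11.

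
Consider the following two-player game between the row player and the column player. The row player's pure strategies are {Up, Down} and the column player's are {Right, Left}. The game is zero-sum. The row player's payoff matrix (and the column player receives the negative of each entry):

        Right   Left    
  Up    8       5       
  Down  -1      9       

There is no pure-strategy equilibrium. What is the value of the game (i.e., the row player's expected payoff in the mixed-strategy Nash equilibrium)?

v = 77/13

For the row player to be willing to mix, the row player must be indifferent between Up and Down, which pins down the column player's mix.
  the row player's payoff to Up: q·8 + (1−q)·5 = 3q + 5
  the row player's payoff to Down: q·(-1) + (1−q)·9 = -10q + 9
  3q + 5 = -10q + 9  ⇒  13q = 4  ⇒  q = 4/13.
The value is the row player's expected payoff against this mix (using Up): (4/13)·8 + (9/13)·5 = 77/13.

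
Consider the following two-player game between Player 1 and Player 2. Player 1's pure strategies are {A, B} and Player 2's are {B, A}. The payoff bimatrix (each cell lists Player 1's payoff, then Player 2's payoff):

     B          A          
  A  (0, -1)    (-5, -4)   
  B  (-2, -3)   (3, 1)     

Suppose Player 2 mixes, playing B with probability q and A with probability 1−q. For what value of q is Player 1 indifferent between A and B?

q = 4/5

Player 2's mix must leave Player 1 indifferent between A and B.
  Player 1's payoff from A: q·0 + (1−q)·(-5) = 5q - 5
  Player 1's payoff from B: q·(-2) + (1−q)·3 = -5q + 3
  5q - 5 = -5q + 3  ⇒  10q = 8  ⇒  q = 4/5.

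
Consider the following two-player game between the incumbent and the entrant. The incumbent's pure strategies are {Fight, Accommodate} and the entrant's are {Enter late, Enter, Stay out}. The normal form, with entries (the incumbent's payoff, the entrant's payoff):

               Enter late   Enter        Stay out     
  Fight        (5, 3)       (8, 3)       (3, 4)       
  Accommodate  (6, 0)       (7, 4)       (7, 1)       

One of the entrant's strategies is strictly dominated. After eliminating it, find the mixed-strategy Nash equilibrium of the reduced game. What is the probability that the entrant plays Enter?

q = 4/5

The entrant's strategy Enter late is strictly dominated by Stay out: 4 > 3 and 1 > 0. Eliminate Enter late.
For the incumbent to be willing to mix, the incumbent must be indifferent between Fight and Accommodate, which pins down the entrant's mix.
  the incumbent's expected payoff from Fight: q·8 + (1−q)·3 = 5q + 3
  the incumbent's expected payoff from Accommodate: q·7 + (1−q)·7 = 7
  5q + 3 = 7  ⇒  5q = 4  ⇒  q = 4/5.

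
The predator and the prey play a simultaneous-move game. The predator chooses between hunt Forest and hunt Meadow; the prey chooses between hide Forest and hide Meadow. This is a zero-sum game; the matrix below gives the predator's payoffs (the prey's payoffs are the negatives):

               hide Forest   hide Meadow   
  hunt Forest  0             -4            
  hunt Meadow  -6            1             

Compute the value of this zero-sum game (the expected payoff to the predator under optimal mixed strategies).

Set the predator's expected payoff from hunt Forest equal to that from hunt Meadow:
  the predator's payoff to hunt Forest: q·0 + (1−q)·(-4) = 4q - 4
  the predator's payoff to hunt Meadow: q·(-6) + (1−q)·1 = -7q + 1
  4q - 4 = -7q + 1  ⇒  11q = 5  ⇒  q = 5/11.
The value is the predator's expected payoff against this mix (using hunt Forest): (5/11)·0 + (6/11)·(-4) = -24/11.

v = -24/11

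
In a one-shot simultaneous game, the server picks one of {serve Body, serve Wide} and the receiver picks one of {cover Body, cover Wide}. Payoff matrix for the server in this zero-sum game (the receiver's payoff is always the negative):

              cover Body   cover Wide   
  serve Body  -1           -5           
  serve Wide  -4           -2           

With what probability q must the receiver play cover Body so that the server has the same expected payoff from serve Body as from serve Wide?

For the server to be willing to mix, the server must be indifferent between serve Body and serve Wide, which pins down the receiver's mix.
  the server's payoff from serve Body: q·(-1) + (1−q)·(-5) = 4q - 5
  the server's payoff from serve Wide: q·(-4) + (1−q)·(-2) = -2q - 2
  4q - 5 = -2q - 2  ⇒  6q = 3  ⇒  q = 1/2.

q = 1/2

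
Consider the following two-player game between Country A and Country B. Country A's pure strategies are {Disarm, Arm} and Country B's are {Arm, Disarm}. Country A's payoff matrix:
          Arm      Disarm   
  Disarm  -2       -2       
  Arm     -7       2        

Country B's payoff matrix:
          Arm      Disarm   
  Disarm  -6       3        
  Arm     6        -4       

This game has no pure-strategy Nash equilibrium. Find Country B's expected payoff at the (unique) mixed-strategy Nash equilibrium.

Country B's indifference between Arm and Disarm determines Country A's mixing probability p:
  Country B's expected payoff from Arm: p·(-6) + (1−p)·6 = -12p + 6
  Country B's expected payoff from Disarm: p·3 + (1−p)·(-4) = 7p - 4
  -12p + 6 = 7p - 4  ⇒  -19p = -10  ⇒  p = 10/19.
At equilibrium Country B is indifferent across columns, so Country B's payoff equals the payoff from Arm: (10/19)·(-6) + (9/19)·6 = -6/19.

-6/19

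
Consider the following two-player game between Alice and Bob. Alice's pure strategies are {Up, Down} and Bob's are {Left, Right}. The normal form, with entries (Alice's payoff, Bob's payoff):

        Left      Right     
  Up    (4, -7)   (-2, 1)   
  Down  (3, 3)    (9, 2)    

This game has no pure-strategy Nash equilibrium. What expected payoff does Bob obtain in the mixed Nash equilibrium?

17/9

Bob's indifference between Left and Right determines Alice's mixing probability p:
  Bob's payoff to Left: p·(-7) + (1−p)·3 = -10p + 3
  Bob's payoff to Right: p·1 + (1−p)·2 = -p + 2
  -10p + 3 = -p + 2  ⇒  -9p = -1  ⇒  p = 1/9.
At equilibrium Bob is indifferent across columns, so Bob's payoff equals the payoff from Left: (1/9)·(-7) + (8/9)·3 = 17/9.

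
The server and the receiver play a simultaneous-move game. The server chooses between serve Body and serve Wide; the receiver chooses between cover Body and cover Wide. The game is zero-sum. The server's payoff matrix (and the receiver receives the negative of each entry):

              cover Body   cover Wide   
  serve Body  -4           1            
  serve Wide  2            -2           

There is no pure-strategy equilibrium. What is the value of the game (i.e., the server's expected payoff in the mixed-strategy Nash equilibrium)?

The server's indifference between serve Body and serve Wide determines the receiver's mixing probability q:
  the server's payoff from serve Body: q·(-4) + (1−q)·1 = -5q + 1
  the server's payoff from serve Wide: q·2 + (1−q)·(-2) = 4q - 2
  -5q + 1 = 4q - 2  ⇒  -9q = -3  ⇒  q = 1/3.
The value is the server's expected payoff against this mix (using serve Body): (1/3)·(-4) + (2/3)·1 = -2/3.

v = -2/3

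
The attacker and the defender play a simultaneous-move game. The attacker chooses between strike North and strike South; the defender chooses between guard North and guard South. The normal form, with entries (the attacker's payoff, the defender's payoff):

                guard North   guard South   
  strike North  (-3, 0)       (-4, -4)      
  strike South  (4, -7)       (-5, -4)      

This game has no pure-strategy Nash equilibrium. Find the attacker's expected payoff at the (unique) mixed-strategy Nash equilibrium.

In a mixed equilibrium the attacker is indifferent between strike North and strike South; this condition fixes q.
  the attacker's expected payoff from strike North: q·(-3) + (1−q)·(-4) = q - 4
  the attacker's expected payoff from strike South: q·4 + (1−q)·(-5) = 9q - 5
  q - 4 = 9q - 5  ⇒  -8q = -1  ⇒  q = 1/8.
At equilibrium the attacker is indifferent across rows, so the attacker's payoff equals the payoff from strike North: (1/8)·(-3) + (7/8)·(-4) = -31/8.

-31/8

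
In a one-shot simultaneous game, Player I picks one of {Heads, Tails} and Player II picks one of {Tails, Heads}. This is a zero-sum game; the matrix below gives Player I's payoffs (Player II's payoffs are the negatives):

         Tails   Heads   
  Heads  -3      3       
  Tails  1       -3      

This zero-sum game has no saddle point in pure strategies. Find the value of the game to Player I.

Set Player I's expected payoff from Heads equal to that from Tails:
  Player I's payoff from Heads: q·(-3) + (1−q)·3 = -6q + 3
  Player I's payoff from Tails: q·1 + (1−q)·(-3) = 4q - 3
  -6q + 3 = 4q - 3  ⇒  -10q = -6  ⇒  q = 3/5.
The value is Player I's expected payoff against this mix (using Heads): (3/5)·(-3) + (2/5)·3 = -3/5.

v = -3/5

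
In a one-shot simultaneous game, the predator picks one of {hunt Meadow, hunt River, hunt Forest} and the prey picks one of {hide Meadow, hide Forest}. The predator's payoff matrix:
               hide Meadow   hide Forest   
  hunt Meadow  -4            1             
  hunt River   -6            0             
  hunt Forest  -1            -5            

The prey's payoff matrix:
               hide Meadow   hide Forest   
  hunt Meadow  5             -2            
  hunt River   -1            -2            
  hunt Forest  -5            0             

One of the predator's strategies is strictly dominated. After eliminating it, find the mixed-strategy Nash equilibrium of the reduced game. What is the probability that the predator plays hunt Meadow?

p = 5/12

The predator's strategy hunt River is strictly dominated by hunt Meadow: -4 > -6 and 1 > 0. Eliminate hunt River.
Set the prey's expected payoff from hide Meadow equal to that from hide Forest:
  the prey's expected payoff from hide Meadow: p·5 + (1−p)·(-5) = 10p - 5
  the prey's expected payoff from hide Forest: p·(-2) + (1−p)·0 = -2p
  10p - 5 = -2p  ⇒  12p = 5  ⇒  p = 5/12.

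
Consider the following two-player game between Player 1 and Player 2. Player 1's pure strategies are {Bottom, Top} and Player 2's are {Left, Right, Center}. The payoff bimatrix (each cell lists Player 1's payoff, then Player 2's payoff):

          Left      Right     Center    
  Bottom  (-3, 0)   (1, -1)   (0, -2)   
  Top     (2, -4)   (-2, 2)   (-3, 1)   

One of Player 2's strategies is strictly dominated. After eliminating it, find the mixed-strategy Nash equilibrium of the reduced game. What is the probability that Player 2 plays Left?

q = 3/8

Player 2's strategy Center is strictly dominated by Right: -1 > -2 and 2 > 1. Eliminate Center.
Player 1's indifference between Bottom and Top determines Player 2's mixing probability q:
  Player 1's expected payoff from Bottom: q·(-3) + (1−q)·1 = -4q + 1
  Player 1's expected payoff from Top: q·2 + (1−q)·(-2) = 4q - 2
  -4q + 1 = 4q - 2  ⇒  -8q = -3  ⇒  q = 3/8.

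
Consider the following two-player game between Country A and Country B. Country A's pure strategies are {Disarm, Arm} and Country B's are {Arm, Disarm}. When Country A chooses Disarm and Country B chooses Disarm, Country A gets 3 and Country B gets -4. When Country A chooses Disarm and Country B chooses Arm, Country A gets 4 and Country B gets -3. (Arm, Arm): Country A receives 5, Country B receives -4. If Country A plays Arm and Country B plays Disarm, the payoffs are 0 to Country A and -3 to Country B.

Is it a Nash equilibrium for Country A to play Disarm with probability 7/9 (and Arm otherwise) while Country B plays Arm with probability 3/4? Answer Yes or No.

Given Country A's mix p = 7/9, Country B's payoff from Arm is -29/9 but from Disarm is -34/9. Country B strictly prefers Arm, so Country B would not mix.
So the proposed profile is not a Nash equilibrium.

No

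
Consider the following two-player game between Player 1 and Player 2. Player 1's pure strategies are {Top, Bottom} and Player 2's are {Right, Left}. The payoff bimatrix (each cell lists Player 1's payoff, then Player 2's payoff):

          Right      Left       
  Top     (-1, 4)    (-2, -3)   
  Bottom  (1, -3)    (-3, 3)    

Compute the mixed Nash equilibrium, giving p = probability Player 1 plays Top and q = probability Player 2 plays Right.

For Player 2 to be willing to mix, Player 2 must be indifferent between Right and Left, which pins down Player 1's mix.
  Player 2's payoff from Right: p·4 + (1−p)·(-3) = 7p - 3
  Player 2's payoff from Left: p·(-3) + (1−p)·3 = -6p + 3
  7p - 3 = -6p + 3  ⇒  13p = 6  ⇒  p = 6/13.
Player 2's mix must leave Player 1 indifferent between Top and Bottom.
  Player 1's payoff from Top: q·(-1) + (1−q)·(-2) = q - 2
  Player 1's payoff from Bottom: q·1 + (1−q)·(-3) = 4q - 3
  q - 2 = 4q - 3  ⇒  -3q = -1  ⇒  q = 1/3.

p = 6/13, q = 1/3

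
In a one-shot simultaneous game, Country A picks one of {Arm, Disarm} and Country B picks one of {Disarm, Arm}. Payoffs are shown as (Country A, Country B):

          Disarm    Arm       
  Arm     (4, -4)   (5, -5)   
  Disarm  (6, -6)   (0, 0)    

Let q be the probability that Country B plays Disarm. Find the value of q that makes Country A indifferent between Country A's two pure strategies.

Set Country A's expected payoff from Arm equal to that from Disarm:
  Country A's payoff to Arm: q·4 + (1−q)·5 = -q + 5
  Country A's payoff to Disarm: q·6 + (1−q)·0 = 6q
  -q + 5 = 6q  ⇒  -7q = -5  ⇒  q = 5/7.

q = 5/7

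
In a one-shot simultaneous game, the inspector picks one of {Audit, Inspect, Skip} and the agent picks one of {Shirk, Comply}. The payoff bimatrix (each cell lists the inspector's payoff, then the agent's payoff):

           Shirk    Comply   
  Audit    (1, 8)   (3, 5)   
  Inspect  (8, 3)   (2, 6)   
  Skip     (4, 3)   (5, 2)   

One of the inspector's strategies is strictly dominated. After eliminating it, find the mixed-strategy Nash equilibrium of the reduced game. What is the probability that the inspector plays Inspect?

The inspector's strategy Audit is strictly dominated by Skip: 4 > 1 and 5 > 3. Eliminate Audit.
The inspector's mix must leave the agent indifferent between Shirk and Comply.
  the agent's expected payoff from Shirk: p·3 + (1−p)·3 = 3
  the agent's expected payoff from Comply: p·6 + (1−p)·2 = 4p + 2
  3 = 4p + 2  ⇒  -4p = -1  ⇒  p = 1/4.

p = 1/4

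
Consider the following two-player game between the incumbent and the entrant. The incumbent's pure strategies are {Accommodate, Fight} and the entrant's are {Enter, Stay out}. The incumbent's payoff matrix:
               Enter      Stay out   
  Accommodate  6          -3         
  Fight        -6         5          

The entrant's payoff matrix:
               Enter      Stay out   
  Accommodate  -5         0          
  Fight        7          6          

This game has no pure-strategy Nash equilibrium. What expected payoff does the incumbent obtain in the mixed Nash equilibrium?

For the incumbent to be willing to mix, the incumbent must be indifferent between Accommodate and Fight, which pins down the entrant's mix.
  the incumbent's expected payoff from Accommodate: q·6 + (1−q)·(-3) = 9q - 3
  the incumbent's expected payoff from Fight: q·(-6) + (1−q)·5 = -11q + 5
  9q - 3 = -11q + 5  ⇒  20q = 8  ⇒  q = 2/5.
At equilibrium the incumbent is indifferent across rows, so the incumbent's payoff equals the payoff from Accommodate: (2/5)·6 + (3/5)·(-3) = 3/5.

3/5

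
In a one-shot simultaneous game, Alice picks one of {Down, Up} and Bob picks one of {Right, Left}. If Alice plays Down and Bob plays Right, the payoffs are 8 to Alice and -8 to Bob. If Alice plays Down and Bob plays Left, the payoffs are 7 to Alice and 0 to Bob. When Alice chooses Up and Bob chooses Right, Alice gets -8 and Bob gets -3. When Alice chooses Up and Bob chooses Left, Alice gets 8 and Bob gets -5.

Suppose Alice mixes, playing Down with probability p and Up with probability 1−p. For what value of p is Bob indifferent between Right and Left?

p = 1/5

Bob's indifference between Right and Left determines Alice's mixing probability p:
  Bob's payoff from Right: p·(-8) + (1−p)·(-3) = -5p - 3
  Bob's payoff from Left: p·0 + (1−p)·(-5) = 5p - 5
  -5p - 3 = 5p - 5  ⇒  -10p = -2  ⇒  p = 1/5.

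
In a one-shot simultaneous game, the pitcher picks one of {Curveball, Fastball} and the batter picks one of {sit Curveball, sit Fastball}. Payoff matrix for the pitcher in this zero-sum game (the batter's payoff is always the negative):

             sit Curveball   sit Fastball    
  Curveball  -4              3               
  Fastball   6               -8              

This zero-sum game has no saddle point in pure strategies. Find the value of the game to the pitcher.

v = -2/3

The pitcher's indifference between Curveball and Fastball determines the batter's mixing probability q:
  the pitcher's payoff from Curveball: q·(-4) + (1−q)·3 = -7q + 3
  the pitcher's payoff from Fastball: q·6 + (1−q)·(-8) = 14q - 8
  -7q + 3 = 14q - 8  ⇒  -21q = -11  ⇒  q = 11/21.
The value is the pitcher's expected payoff against this mix (using Curveball): (11/21)·(-4) + (10/21)·3 = -2/3.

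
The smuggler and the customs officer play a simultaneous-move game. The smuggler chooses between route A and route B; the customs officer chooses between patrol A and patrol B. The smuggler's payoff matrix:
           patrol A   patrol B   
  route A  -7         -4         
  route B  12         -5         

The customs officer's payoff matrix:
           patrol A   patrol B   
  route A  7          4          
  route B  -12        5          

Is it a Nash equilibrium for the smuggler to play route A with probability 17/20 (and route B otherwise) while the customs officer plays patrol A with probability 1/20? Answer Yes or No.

Check the customs officer's indifference given the smuggler's mix p = 17/20:
  payoff from patrol A = 83/20; payoff from patrol B = 83/20 — equal.
Check the smuggler's indifference given the customs officer's mix q = 1/20:
  payoff from route A = -83/20; payoff from route B = -83/20 — equal.
Both players are indifferent, so neither can profitably deviate.

Yes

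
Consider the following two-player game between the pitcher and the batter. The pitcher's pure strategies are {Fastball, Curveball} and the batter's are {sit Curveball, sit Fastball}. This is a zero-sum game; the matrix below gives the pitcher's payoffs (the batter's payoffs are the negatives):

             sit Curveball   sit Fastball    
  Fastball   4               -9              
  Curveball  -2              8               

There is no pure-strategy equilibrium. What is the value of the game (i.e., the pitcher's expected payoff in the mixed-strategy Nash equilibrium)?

v = 14/23

The batter's mix must leave the pitcher indifferent between Fastball and Curveball.
  the pitcher's payoff from Fastball: q·4 + (1−q)·(-9) = 13q - 9
  the pitcher's payoff from Curveball: q·(-2) + (1−q)·8 = -10q + 8
  13q - 9 = -10q + 8  ⇒  23q = 17  ⇒  q = 17/23.
The value is the pitcher's expected payoff against this mix (using Fastball): (17/23)·4 + (6/23)·(-9) = 14/23.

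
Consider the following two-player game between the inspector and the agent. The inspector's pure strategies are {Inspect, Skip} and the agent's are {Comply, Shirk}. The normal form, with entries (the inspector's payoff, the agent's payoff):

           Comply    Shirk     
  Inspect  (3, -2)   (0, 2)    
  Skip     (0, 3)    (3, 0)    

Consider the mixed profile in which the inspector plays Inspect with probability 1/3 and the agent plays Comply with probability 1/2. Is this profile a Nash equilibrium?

No

Given the inspector's mix p = 1/3, the agent's payoff from Comply is 4/3 but from Shirk is 2/3. The agent strictly prefers Comply, so the agent would not mix.
So the proposed profile is not a Nash equilibrium.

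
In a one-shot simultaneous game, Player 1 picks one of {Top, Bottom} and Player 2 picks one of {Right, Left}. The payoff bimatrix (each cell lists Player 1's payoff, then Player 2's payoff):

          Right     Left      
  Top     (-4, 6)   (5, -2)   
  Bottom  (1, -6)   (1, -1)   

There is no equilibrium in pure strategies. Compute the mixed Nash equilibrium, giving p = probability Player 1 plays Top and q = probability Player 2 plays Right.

For Player 2 to be willing to mix, Player 2 must be indifferent between Right and Left, which pins down Player 1's mix.
  Player 2's expected payoff from Right: p·6 + (1−p)·(-6) = 12p - 6
  Player 2's expected payoff from Left: p·(-2) + (1−p)·(-1) = -p - 1
  12p - 6 = -p - 1  ⇒  13p = 5  ⇒  p = 5/13.
Player 2's mix must leave Player 1 indifferent between Top and Bottom.
  Player 1's payoff to Top: q·(-4) + (1−q)·5 = -9q + 5
  Player 1's payoff to Bottom: q·1 + (1−q)·1 = 1
  -9q + 5 = 1  ⇒  -9q = -4  ⇒  q = 4/9.

p = 5/13, q = 4/9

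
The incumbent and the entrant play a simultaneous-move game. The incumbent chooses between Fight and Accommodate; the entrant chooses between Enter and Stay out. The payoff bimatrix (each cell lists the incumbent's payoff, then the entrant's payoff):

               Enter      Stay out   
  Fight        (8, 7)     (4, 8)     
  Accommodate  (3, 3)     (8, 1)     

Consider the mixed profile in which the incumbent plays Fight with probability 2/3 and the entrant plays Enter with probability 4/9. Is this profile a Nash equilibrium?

Yes

Check the entrant's indifference given the incumbent's mix p = 2/3:
  payoff from Enter = 17/3; payoff from Stay out = 17/3 — equal.
Check the incumbent's indifference given the entrant's mix q = 4/9:
  payoff from Fight = 52/9; payoff from Accommodate = 52/9 — equal.
Both players are indifferent, so neither can profitably deviate.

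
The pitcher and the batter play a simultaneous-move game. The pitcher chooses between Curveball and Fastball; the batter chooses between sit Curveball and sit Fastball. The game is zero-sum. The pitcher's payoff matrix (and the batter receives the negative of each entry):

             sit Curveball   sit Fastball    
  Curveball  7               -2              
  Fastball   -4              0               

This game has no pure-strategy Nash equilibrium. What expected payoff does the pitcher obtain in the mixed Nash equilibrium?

Set the pitcher's expected payoff from Curveball equal to that from Fastball:
  the pitcher's payoff to Curveball: q·7 + (1−q)·(-2) = 9q - 2
  the pitcher's payoff to Fastball: q·(-4) + (1−q)·0 = -4q
  9q - 2 = -4q  ⇒  13q = 2  ⇒  q = 2/13.
At equilibrium the pitcher is indifferent across rows, so the pitcher's payoff equals the payoff from Curveball: (2/13)·7 + (11/13)·(-2) = -8/13.

-8/13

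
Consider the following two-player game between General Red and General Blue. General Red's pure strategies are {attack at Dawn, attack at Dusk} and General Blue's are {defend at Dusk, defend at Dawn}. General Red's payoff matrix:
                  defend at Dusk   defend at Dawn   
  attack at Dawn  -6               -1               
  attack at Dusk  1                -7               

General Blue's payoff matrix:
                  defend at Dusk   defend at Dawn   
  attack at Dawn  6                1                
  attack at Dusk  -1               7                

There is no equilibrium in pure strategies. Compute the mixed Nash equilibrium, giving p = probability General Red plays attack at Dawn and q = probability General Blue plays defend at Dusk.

In a mixed equilibrium General Blue is indifferent between defend at Dusk and defend at Dawn; this condition fixes p.
  General Blue's expected payoff from defend at Dusk: p·6 + (1−p)·(-1) = 7p - 1
  General Blue's expected payoff from defend at Dawn: p·1 + (1−p)·7 = -6p + 7
  7p - 1 = -6p + 7  ⇒  13p = 8  ⇒  p = 8/13.
Set General Red's expected payoff from attack at Dawn equal to that from attack at Dusk:
  General Red's payoff from attack at Dawn: q·(-6) + (1−q)·(-1) = -5q - 1
  General Red's payoff from attack at Dusk: q·1 + (1−q)·(-7) = 8q - 7
  -5q - 1 = 8q - 7  ⇒  -13q = -6  ⇒  q = 6/13.

p = 8/13, q = 6/13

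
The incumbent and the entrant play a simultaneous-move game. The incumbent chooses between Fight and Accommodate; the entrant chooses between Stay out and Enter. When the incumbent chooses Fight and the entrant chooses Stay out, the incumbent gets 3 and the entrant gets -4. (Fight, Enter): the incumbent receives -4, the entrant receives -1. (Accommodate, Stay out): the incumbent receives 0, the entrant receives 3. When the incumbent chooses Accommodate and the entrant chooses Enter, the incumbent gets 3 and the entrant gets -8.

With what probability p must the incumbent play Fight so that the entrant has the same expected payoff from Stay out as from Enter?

p = 11/14

In a mixed equilibrium the entrant is indifferent between Stay out and Enter; this condition fixes p.
  the entrant's payoff to Stay out: p·(-4) + (1−p)·3 = -7p + 3
  the entrant's payoff to Enter: p·(-1) + (1−p)·(-8) = 7p - 8
  -7p + 3 = 7p - 8  ⇒  -14p = -11  ⇒  p = 11/14.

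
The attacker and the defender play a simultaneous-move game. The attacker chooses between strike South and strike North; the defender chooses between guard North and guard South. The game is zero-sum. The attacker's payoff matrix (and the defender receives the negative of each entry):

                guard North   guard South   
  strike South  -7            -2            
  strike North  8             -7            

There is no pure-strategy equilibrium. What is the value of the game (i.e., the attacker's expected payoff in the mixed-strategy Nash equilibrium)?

v = -13/4

The attacker's indifference between strike South and strike North determines the defender's mixing probability q:
  the attacker's payoff from strike South: q·(-7) + (1−q)·(-2) = -5q - 2
  the attacker's payoff from strike North: q·8 + (1−q)·(-7) = 15q - 7
  -5q - 2 = 15q - 7  ⇒  -20q = -5  ⇒  q = 1/4.
The value is the attacker's expected payoff against this mix (using strike South): (1/4)·(-7) + (3/4)·(-2) = -13/4.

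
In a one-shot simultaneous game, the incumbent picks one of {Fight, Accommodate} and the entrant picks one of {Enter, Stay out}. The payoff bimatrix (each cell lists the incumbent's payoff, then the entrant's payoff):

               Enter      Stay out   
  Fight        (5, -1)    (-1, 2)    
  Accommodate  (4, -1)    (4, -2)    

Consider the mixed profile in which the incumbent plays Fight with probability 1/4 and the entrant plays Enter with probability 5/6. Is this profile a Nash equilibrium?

Yes

Check the entrant's indifference given the incumbent's mix p = 1/4:
  payoff from Enter = -1; payoff from Stay out = -1 — equal.
Check the incumbent's indifference given the entrant's mix q = 5/6:
  payoff from Fight = 4; payoff from Accommodate = 4 — equal.
Both players are indifferent, so neither can profitably deviate.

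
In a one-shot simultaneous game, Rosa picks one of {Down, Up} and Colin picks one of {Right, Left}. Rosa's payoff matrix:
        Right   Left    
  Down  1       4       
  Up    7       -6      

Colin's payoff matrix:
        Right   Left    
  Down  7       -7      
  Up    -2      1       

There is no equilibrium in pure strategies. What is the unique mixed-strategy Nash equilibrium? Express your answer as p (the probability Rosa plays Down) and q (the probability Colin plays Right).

p = 3/17, q = 5/8

For Colin to be willing to mix, Colin must be indifferent between Right and Left, which pins down Rosa's mix.
  Colin's payoff from Right: p·7 + (1−p)·(-2) = 9p - 2
  Colin's payoff from Left: p·(-7) + (1−p)·1 = -8p + 1
  9p - 2 = -8p + 1  ⇒  17p = 3  ⇒  p = 3/17.
In a mixed equilibrium Rosa is indifferent between Down and Up; this condition fixes q.
  Rosa's expected payoff from Down: q·1 + (1−q)·4 = -3q + 4
  Rosa's expected payoff from Up: q·7 + (1−q)·(-6) = 13q - 6
  -3q + 4 = 13q - 6  ⇒  -16q = -10  ⇒  q = 5/8.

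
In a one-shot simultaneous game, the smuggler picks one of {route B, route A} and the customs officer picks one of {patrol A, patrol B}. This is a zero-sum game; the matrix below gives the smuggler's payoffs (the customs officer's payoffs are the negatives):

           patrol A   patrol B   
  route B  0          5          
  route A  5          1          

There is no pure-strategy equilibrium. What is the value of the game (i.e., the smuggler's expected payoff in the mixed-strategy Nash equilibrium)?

Set the smuggler's expected payoff from route B equal to that from route A:
  the smuggler's expected payoff from route B: q·0 + (1−q)·5 = -5q + 5
  the smuggler's expected payoff from route A: q·5 + (1−q)·1 = 4q + 1
  -5q + 5 = 4q + 1  ⇒  -9q = -4  ⇒  q = 4/9.
The value is the smuggler's expected payoff against this mix (using route B): (4/9)·0 + (5/9)·5 = 25/9.

v = 25/9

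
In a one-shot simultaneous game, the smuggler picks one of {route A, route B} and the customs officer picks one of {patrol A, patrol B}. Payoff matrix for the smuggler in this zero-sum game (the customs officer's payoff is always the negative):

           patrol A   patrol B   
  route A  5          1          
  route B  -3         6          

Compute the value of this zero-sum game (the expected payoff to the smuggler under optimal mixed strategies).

The smuggler's indifference between route A and route B determines the customs officer's mixing probability q:
  the smuggler's expected payoff from route A: q·5 + (1−q)·1 = 4q + 1
  the smuggler's expected payoff from route B: q·(-3) + (1−q)·6 = -9q + 6
  4q + 1 = -9q + 6  ⇒  13q = 5  ⇒  q = 5/13.
The value is the smuggler's expected payoff against this mix (using route A): (5/13)·5 + (8/13)·1 = 33/13.

v = 33/13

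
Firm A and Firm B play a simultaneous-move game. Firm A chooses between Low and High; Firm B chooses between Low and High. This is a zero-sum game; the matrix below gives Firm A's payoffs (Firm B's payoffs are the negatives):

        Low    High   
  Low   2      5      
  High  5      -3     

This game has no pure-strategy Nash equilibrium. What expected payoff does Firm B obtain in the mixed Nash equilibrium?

-31/11

Firm A's mix must leave Firm B indifferent between Low and High.
  Firm B's payoff to Low: p·(-2) + (1−p)·(-5) = 3p - 5
  Firm B's payoff to High: p·(-5) + (1−p)·3 = -8p + 3
  3p - 5 = -8p + 3  ⇒  11p = 8  ⇒  p = 8/11.
At equilibrium Firm B is indifferent across columns, so Firm B's payoff equals the payoff from Low: (8/11)·(-2) + (3/11)·(-5) = -31/11.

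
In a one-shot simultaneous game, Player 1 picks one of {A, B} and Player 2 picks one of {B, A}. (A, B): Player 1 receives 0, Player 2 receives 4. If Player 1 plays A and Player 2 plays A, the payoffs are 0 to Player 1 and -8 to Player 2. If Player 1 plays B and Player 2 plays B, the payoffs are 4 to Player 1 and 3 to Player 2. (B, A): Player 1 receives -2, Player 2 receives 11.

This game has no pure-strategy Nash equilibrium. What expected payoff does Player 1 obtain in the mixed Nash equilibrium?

Player 2's mix must leave Player 1 indifferent between A and B.
  Player 1's payoff from A: q·0 + (1−q)·0 = 0
  Player 1's payoff from B: q·4 + (1−q)·(-2) = 6q - 2
  0 = 6q - 2  ⇒  -6q = -2  ⇒  q = 1/3.
At equilibrium Player 1 is indifferent across rows, so Player 1's payoff equals the payoff from A: (1/3)·0 + (2/3)·0 = 0.

0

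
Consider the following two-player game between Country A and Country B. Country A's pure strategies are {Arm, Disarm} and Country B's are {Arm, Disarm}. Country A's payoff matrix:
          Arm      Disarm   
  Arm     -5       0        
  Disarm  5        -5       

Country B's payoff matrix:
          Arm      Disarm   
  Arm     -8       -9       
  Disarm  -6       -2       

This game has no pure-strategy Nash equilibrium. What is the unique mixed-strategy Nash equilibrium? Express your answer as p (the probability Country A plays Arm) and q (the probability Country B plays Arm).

Country A's mix must leave Country B indifferent between Arm and Disarm.
  Country B's payoff from Arm: p·(-8) + (1−p)·(-6) = -2p - 6
  Country B's payoff from Disarm: p·(-9) + (1−p)·(-2) = -7p - 2
  -2p - 6 = -7p - 2  ⇒  5p = 4  ⇒  p = 4/5.
Country A's indifference between Arm and Disarm determines Country B's mixing probability q:
  Country A's expected payoff from Arm: q·(-5) + (1−q)·0 = -5q
  Country A's expected payoff from Disarm: q·5 + (1−q)·(-5) = 10q - 5
  -5q = 10q - 5  ⇒  -15q = -5  ⇒  q = 1/3.

p = 4/5, q = 1/3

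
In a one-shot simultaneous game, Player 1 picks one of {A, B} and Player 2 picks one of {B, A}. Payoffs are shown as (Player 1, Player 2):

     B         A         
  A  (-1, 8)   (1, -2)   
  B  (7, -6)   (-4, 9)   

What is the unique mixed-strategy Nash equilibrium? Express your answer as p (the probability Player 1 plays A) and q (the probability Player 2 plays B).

p = 3/5, q = 5/13

Player 2's indifference between B and A determines Player 1's mixing probability p:
  Player 2's payoff to B: p·8 + (1−p)·(-6) = 14p - 6
  Player 2's payoff to A: p·(-2) + (1−p)·9 = -11p + 9
  14p - 6 = -11p + 9  ⇒  25p = 15  ⇒  p = 3/5.
Set Player 1's expected payoff from A equal to that from B:
  Player 1's payoff to A: q·(-1) + (1−q)·1 = -2q + 1
  Player 1's payoff to B: q·7 + (1−q)·(-4) = 11q - 4
  -2q + 1 = 11q - 4  ⇒  -13q = -5  ⇒  q = 5/13.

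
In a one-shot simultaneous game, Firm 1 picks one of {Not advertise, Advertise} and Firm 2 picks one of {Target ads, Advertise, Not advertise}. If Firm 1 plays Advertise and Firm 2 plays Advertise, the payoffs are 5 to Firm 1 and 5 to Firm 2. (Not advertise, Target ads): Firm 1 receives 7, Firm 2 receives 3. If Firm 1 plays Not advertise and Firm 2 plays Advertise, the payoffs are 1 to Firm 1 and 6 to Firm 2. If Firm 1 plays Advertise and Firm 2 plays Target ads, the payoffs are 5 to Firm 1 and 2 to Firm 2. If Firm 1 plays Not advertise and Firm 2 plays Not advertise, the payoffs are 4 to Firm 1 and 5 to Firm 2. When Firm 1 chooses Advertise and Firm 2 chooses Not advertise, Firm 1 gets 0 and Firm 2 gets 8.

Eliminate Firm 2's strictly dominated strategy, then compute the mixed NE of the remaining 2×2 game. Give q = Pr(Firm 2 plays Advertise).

Firm 2's strategy Target ads is strictly dominated by Advertise: 6 > 3 and 5 > 2. Eliminate Target ads.
In a mixed equilibrium Firm 1 is indifferent between Not advertise and Advertise; this condition fixes q.
  Firm 1's payoff from Not advertise: q·1 + (1−q)·4 = -3q + 4
  Firm 1's payoff from Advertise: q·5 + (1−q)·0 = 5q
  -3q + 4 = 5q  ⇒  -8q = -4  ⇒  q = 1/2.

q = 1/2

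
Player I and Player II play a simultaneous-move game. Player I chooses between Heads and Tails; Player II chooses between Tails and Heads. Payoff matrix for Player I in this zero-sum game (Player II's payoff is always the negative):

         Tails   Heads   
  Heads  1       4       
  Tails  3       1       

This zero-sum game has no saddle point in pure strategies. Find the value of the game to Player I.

For Player I to be willing to mix, Player I must be indifferent between Heads and Tails, which pins down Player II's mix.
  Player I's payoff to Heads: q·1 + (1−q)·4 = -3q + 4
  Player I's payoff to Tails: q·3 + (1−q)·1 = 2q + 1
  -3q + 4 = 2q + 1  ⇒  -5q = -3  ⇒  q = 3/5.
The value is Player I's expected payoff against this mix (using Heads): (3/5)·1 + (2/5)·4 = 11/5.

v = 11/5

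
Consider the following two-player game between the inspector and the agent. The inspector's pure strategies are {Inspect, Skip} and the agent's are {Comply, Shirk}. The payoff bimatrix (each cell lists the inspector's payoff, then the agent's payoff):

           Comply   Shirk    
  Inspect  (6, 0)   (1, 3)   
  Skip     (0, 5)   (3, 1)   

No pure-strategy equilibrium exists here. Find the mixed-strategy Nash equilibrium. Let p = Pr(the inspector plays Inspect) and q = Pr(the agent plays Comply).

p = 4/7, q = 1/4

The inspector's mix must leave the agent indifferent between Comply and Shirk.
  the agent's expected payoff from Comply: p·0 + (1−p)·5 = -5p + 5
  the agent's expected payoff from Shirk: p·3 + (1−p)·1 = 2p + 1
  -5p + 5 = 2p + 1  ⇒  -7p = -4  ⇒  p = 4/7.
In a mixed equilibrium the inspector is indifferent between Inspect and Skip; this condition fixes q.
  the inspector's payoff to Inspect: q·6 + (1−q)·1 = 5q + 1
  the inspector's payoff to Skip: q·0 + (1−q)·3 = -3q + 3
  5q + 1 = -3q + 3  ⇒  8q = 2  ⇒  q = 1/4.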